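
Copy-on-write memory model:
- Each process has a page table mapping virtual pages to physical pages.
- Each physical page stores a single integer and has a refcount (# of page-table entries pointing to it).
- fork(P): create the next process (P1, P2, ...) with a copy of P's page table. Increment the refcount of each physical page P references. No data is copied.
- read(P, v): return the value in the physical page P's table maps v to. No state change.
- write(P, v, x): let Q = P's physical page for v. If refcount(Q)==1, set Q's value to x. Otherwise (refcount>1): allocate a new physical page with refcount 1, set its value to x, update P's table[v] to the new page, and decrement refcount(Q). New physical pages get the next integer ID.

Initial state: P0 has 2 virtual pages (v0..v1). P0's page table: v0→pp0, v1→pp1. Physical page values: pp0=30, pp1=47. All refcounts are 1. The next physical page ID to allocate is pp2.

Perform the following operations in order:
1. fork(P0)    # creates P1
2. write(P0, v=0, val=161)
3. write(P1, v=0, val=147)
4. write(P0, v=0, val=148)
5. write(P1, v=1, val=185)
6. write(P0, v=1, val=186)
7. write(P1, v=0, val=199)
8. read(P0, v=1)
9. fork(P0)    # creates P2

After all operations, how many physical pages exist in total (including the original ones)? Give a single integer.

Op 1: fork(P0) -> P1. 2 ppages; refcounts: pp0:2 pp1:2
Op 2: write(P0, v0, 161). refcount(pp0)=2>1 -> COPY to pp2. 3 ppages; refcounts: pp0:1 pp1:2 pp2:1
Op 3: write(P1, v0, 147). refcount(pp0)=1 -> write in place. 3 ppages; refcounts: pp0:1 pp1:2 pp2:1
Op 4: write(P0, v0, 148). refcount(pp2)=1 -> write in place. 3 ppages; refcounts: pp0:1 pp1:2 pp2:1
Op 5: write(P1, v1, 185). refcount(pp1)=2>1 -> COPY to pp3. 4 ppages; refcounts: pp0:1 pp1:1 pp2:1 pp3:1
Op 6: write(P0, v1, 186). refcount(pp1)=1 -> write in place. 4 ppages; refcounts: pp0:1 pp1:1 pp2:1 pp3:1
Op 7: write(P1, v0, 199). refcount(pp0)=1 -> write in place. 4 ppages; refcounts: pp0:1 pp1:1 pp2:1 pp3:1
Op 8: read(P0, v1) -> 186. No state change.
Op 9: fork(P0) -> P2. 4 ppages; refcounts: pp0:1 pp1:2 pp2:2 pp3:1

Answer: 4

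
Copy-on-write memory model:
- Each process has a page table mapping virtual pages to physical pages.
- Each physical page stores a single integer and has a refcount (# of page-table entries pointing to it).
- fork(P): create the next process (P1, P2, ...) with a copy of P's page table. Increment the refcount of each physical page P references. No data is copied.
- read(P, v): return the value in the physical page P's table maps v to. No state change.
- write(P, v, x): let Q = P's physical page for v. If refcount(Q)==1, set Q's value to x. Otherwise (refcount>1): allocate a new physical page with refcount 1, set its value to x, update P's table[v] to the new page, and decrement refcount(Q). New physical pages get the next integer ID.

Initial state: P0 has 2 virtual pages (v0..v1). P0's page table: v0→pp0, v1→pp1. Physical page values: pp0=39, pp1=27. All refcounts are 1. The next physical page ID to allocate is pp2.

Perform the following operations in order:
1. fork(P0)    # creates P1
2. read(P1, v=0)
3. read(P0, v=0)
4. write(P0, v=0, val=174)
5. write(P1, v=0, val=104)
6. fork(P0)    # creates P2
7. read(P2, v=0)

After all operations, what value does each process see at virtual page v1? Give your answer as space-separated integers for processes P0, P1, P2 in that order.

Op 1: fork(P0) -> P1. 2 ppages; refcounts: pp0:2 pp1:2
Op 2: read(P1, v0) -> 39. No state change.
Op 3: read(P0, v0) -> 39. No state change.
Op 4: write(P0, v0, 174). refcount(pp0)=2>1 -> COPY to pp2. 3 ppages; refcounts: pp0:1 pp1:2 pp2:1
Op 5: write(P1, v0, 104). refcount(pp0)=1 -> write in place. 3 ppages; refcounts: pp0:1 pp1:2 pp2:1
Op 6: fork(P0) -> P2. 3 ppages; refcounts: pp0:1 pp1:3 pp2:2
Op 7: read(P2, v0) -> 174. No state change.
P0: v1 -> pp1 = 27
P1: v1 -> pp1 = 27
P2: v1 -> pp1 = 27

Answer: 27 27 27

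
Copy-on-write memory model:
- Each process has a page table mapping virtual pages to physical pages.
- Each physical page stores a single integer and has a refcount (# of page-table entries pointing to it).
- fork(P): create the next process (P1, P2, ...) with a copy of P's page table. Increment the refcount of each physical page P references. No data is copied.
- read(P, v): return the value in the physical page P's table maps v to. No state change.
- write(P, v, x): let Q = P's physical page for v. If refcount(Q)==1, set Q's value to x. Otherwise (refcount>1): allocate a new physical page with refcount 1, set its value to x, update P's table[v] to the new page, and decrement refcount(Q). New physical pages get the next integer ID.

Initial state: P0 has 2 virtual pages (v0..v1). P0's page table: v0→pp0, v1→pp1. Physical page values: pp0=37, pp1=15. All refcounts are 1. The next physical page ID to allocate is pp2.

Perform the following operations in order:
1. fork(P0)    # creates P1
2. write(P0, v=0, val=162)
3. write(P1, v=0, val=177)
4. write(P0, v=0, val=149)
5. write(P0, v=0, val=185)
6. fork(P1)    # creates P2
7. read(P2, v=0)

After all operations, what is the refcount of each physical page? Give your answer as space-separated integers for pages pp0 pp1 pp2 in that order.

Op 1: fork(P0) -> P1. 2 ppages; refcounts: pp0:2 pp1:2
Op 2: write(P0, v0, 162). refcount(pp0)=2>1 -> COPY to pp2. 3 ppages; refcounts: pp0:1 pp1:2 pp2:1
Op 3: write(P1, v0, 177). refcount(pp0)=1 -> write in place. 3 ppages; refcounts: pp0:1 pp1:2 pp2:1
Op 4: write(P0, v0, 149). refcount(pp2)=1 -> write in place. 3 ppages; refcounts: pp0:1 pp1:2 pp2:1
Op 5: write(P0, v0, 185). refcount(pp2)=1 -> write in place. 3 ppages; refcounts: pp0:1 pp1:2 pp2:1
Op 6: fork(P1) -> P2. 3 ppages; refcounts: pp0:2 pp1:3 pp2:1
Op 7: read(P2, v0) -> 177. No state change.

Answer: 2 3 1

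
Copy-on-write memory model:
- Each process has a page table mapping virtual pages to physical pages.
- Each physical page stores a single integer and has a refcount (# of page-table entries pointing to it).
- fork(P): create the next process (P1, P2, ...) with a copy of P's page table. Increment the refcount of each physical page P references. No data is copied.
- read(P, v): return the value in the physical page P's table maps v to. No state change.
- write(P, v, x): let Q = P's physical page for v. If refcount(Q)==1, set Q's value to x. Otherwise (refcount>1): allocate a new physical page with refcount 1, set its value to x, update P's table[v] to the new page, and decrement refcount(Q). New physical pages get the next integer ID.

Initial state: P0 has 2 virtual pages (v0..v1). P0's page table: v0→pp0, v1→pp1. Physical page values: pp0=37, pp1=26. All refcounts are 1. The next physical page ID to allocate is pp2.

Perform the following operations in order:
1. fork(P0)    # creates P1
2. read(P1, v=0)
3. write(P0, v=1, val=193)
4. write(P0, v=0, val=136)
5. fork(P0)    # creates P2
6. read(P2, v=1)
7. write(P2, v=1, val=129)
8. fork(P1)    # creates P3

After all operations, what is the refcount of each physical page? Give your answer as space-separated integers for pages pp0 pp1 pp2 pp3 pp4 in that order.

Op 1: fork(P0) -> P1. 2 ppages; refcounts: pp0:2 pp1:2
Op 2: read(P1, v0) -> 37. No state change.
Op 3: write(P0, v1, 193). refcount(pp1)=2>1 -> COPY to pp2. 3 ppages; refcounts: pp0:2 pp1:1 pp2:1
Op 4: write(P0, v0, 136). refcount(pp0)=2>1 -> COPY to pp3. 4 ppages; refcounts: pp0:1 pp1:1 pp2:1 pp3:1
Op 5: fork(P0) -> P2. 4 ppages; refcounts: pp0:1 pp1:1 pp2:2 pp3:2
Op 6: read(P2, v1) -> 193. No state change.
Op 7: write(P2, v1, 129). refcount(pp2)=2>1 -> COPY to pp4. 5 ppages; refcounts: pp0:1 pp1:1 pp2:1 pp3:2 pp4:1
Op 8: fork(P1) -> P3. 5 ppages; refcounts: pp0:2 pp1:2 pp2:1 pp3:2 pp4:1

Answer: 2 2 1 2 1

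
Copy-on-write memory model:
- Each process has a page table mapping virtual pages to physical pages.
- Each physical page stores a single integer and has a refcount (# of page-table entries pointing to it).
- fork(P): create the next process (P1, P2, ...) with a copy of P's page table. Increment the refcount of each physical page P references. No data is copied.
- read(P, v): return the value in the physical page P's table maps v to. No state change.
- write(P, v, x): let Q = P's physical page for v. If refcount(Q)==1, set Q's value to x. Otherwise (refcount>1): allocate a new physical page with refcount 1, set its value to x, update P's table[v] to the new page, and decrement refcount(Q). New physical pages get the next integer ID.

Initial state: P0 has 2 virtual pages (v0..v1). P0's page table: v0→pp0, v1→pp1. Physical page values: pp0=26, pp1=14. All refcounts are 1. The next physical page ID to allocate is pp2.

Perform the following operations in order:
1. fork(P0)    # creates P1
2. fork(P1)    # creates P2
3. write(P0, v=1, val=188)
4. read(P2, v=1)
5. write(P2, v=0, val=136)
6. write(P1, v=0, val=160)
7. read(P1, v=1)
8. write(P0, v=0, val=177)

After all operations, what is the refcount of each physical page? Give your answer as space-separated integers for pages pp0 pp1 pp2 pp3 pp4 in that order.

Op 1: fork(P0) -> P1. 2 ppages; refcounts: pp0:2 pp1:2
Op 2: fork(P1) -> P2. 2 ppages; refcounts: pp0:3 pp1:3
Op 3: write(P0, v1, 188). refcount(pp1)=3>1 -> COPY to pp2. 3 ppages; refcounts: pp0:3 pp1:2 pp2:1
Op 4: read(P2, v1) -> 14. No state change.
Op 5: write(P2, v0, 136). refcount(pp0)=3>1 -> COPY to pp3. 4 ppages; refcounts: pp0:2 pp1:2 pp2:1 pp3:1
Op 6: write(P1, v0, 160). refcount(pp0)=2>1 -> COPY to pp4. 5 ppages; refcounts: pp0:1 pp1:2 pp2:1 pp3:1 pp4:1
Op 7: read(P1, v1) -> 14. No state change.
Op 8: write(P0, v0, 177). refcount(pp0)=1 -> write in place. 5 ppages; refcounts: pp0:1 pp1:2 pp2:1 pp3:1 pp4:1

Answer: 1 2 1 1 1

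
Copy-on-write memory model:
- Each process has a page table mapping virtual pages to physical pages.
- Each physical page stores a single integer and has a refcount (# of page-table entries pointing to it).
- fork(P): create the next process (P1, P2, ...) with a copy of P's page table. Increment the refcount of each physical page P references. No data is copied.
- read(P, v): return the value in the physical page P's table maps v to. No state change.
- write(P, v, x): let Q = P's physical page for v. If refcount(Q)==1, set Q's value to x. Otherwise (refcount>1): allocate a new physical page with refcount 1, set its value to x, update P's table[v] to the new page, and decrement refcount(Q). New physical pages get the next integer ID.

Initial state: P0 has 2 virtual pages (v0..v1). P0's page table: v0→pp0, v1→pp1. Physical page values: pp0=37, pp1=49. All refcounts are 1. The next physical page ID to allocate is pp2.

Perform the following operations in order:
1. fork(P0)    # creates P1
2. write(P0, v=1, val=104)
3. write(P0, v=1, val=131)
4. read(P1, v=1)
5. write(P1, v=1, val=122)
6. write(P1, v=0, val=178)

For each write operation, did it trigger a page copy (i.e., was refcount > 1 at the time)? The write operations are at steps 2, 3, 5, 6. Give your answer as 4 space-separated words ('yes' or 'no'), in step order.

Op 1: fork(P0) -> P1. 2 ppages; refcounts: pp0:2 pp1:2
Op 2: write(P0, v1, 104). refcount(pp1)=2>1 -> COPY to pp2. 3 ppages; refcounts: pp0:2 pp1:1 pp2:1
Op 3: write(P0, v1, 131). refcount(pp2)=1 -> write in place. 3 ppages; refcounts: pp0:2 pp1:1 pp2:1
Op 4: read(P1, v1) -> 49. No state change.
Op 5: write(P1, v1, 122). refcount(pp1)=1 -> write in place. 3 ppages; refcounts: pp0:2 pp1:1 pp2:1
Op 6: write(P1, v0, 178). refcount(pp0)=2>1 -> COPY to pp3. 4 ppages; refcounts: pp0:1 pp1:1 pp2:1 pp3:1

yes no no yes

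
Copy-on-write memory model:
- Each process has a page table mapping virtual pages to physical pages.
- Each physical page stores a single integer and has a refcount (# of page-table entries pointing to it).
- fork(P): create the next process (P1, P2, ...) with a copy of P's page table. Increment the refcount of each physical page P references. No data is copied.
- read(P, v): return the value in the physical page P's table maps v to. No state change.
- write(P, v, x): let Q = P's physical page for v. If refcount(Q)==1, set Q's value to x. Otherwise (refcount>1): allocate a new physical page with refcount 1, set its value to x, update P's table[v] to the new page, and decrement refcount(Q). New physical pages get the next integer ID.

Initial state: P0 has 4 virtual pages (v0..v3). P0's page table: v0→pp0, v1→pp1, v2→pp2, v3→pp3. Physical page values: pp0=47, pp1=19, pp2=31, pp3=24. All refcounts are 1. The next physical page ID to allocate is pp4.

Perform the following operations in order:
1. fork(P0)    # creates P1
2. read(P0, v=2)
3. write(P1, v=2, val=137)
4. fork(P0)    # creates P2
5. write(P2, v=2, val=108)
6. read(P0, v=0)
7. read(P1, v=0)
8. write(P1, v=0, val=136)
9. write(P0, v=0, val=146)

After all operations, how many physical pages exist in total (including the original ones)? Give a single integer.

Answer: 8

Derivation:
Op 1: fork(P0) -> P1. 4 ppages; refcounts: pp0:2 pp1:2 pp2:2 pp3:2
Op 2: read(P0, v2) -> 31. No state change.
Op 3: write(P1, v2, 137). refcount(pp2)=2>1 -> COPY to pp4. 5 ppages; refcounts: pp0:2 pp1:2 pp2:1 pp3:2 pp4:1
Op 4: fork(P0) -> P2. 5 ppages; refcounts: pp0:3 pp1:3 pp2:2 pp3:3 pp4:1
Op 5: write(P2, v2, 108). refcount(pp2)=2>1 -> COPY to pp5. 6 ppages; refcounts: pp0:3 pp1:3 pp2:1 pp3:3 pp4:1 pp5:1
Op 6: read(P0, v0) -> 47. No state change.
Op 7: read(P1, v0) -> 47. No state change.
Op 8: write(P1, v0, 136). refcount(pp0)=3>1 -> COPY to pp6. 7 ppages; refcounts: pp0:2 pp1:3 pp2:1 pp3:3 pp4:1 pp5:1 pp6:1
Op 9: write(P0, v0, 146). refcount(pp0)=2>1 -> COPY to pp7. 8 ppages; refcounts: pp0:1 pp1:3 pp2:1 pp3:3 pp4:1 pp5:1 pp6:1 pp7:1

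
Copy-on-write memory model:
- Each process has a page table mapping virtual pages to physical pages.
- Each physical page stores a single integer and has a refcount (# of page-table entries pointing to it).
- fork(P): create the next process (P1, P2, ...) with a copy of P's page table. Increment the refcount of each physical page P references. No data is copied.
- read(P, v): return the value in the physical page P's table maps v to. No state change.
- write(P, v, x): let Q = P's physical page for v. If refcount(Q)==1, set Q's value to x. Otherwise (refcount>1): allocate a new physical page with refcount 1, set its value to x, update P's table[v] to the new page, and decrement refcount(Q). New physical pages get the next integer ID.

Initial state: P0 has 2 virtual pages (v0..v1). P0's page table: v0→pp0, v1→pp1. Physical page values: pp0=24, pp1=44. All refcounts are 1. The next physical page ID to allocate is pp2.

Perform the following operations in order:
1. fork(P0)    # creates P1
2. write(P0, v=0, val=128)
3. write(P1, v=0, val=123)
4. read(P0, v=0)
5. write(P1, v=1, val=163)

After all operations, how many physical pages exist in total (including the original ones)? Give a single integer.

Op 1: fork(P0) -> P1. 2 ppages; refcounts: pp0:2 pp1:2
Op 2: write(P0, v0, 128). refcount(pp0)=2>1 -> COPY to pp2. 3 ppages; refcounts: pp0:1 pp1:2 pp2:1
Op 3: write(P1, v0, 123). refcount(pp0)=1 -> write in place. 3 ppages; refcounts: pp0:1 pp1:2 pp2:1
Op 4: read(P0, v0) -> 128. No state change.
Op 5: write(P1, v1, 163). refcount(pp1)=2>1 -> COPY to pp3. 4 ppages; refcounts: pp0:1 pp1:1 pp2:1 pp3:1

Answer: 4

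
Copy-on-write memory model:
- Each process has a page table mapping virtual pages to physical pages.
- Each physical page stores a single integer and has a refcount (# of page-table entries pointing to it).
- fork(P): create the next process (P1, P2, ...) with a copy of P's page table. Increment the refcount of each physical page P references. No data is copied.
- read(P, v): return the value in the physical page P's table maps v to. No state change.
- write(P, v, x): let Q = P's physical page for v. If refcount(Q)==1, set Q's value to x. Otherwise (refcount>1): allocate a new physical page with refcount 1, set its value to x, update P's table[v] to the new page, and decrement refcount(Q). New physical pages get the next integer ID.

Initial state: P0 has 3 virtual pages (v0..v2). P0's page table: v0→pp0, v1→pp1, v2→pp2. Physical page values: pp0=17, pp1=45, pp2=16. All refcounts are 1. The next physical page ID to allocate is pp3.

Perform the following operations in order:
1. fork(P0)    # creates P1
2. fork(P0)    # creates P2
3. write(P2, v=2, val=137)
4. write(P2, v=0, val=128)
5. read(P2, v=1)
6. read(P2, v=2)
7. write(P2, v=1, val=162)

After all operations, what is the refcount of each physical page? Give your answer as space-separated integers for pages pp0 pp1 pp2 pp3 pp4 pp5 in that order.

Answer: 2 2 2 1 1 1

Derivation:
Op 1: fork(P0) -> P1. 3 ppages; refcounts: pp0:2 pp1:2 pp2:2
Op 2: fork(P0) -> P2. 3 ppages; refcounts: pp0:3 pp1:3 pp2:3
Op 3: write(P2, v2, 137). refcount(pp2)=3>1 -> COPY to pp3. 4 ppages; refcounts: pp0:3 pp1:3 pp2:2 pp3:1
Op 4: write(P2, v0, 128). refcount(pp0)=3>1 -> COPY to pp4. 5 ppages; refcounts: pp0:2 pp1:3 pp2:2 pp3:1 pp4:1
Op 5: read(P2, v1) -> 45. No state change.
Op 6: read(P2, v2) -> 137. No state change.
Op 7: write(P2, v1, 162). refcount(pp1)=3>1 -> COPY to pp5. 6 ppages; refcounts: pp0:2 pp1:2 pp2:2 pp3:1 pp4:1 pp5:1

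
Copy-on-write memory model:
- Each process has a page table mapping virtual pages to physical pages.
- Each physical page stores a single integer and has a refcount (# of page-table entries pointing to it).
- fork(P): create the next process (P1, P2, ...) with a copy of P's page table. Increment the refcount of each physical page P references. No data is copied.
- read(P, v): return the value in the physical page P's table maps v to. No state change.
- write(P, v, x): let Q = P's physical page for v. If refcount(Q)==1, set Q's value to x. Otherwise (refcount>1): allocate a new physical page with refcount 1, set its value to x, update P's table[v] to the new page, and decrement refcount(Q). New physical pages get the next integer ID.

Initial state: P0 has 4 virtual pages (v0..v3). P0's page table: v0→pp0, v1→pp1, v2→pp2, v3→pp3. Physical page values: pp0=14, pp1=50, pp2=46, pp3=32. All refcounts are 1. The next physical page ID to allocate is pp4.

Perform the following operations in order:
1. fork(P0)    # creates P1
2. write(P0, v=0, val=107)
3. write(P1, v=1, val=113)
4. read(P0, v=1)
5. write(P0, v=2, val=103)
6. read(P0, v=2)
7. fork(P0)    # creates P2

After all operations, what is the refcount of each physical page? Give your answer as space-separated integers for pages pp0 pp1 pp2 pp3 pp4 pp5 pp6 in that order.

Answer: 1 2 1 3 2 1 2

Derivation:
Op 1: fork(P0) -> P1. 4 ppages; refcounts: pp0:2 pp1:2 pp2:2 pp3:2
Op 2: write(P0, v0, 107). refcount(pp0)=2>1 -> COPY to pp4. 5 ppages; refcounts: pp0:1 pp1:2 pp2:2 pp3:2 pp4:1
Op 3: write(P1, v1, 113). refcount(pp1)=2>1 -> COPY to pp5. 6 ppages; refcounts: pp0:1 pp1:1 pp2:2 pp3:2 pp4:1 pp5:1
Op 4: read(P0, v1) -> 50. No state change.
Op 5: write(P0, v2, 103). refcount(pp2)=2>1 -> COPY to pp6. 7 ppages; refcounts: pp0:1 pp1:1 pp2:1 pp3:2 pp4:1 pp5:1 pp6:1
Op 6: read(P0, v2) -> 103. No state change.
Op 7: fork(P0) -> P2. 7 ppages; refcounts: pp0:1 pp1:2 pp2:1 pp3:3 pp4:2 pp5:1 pp6:2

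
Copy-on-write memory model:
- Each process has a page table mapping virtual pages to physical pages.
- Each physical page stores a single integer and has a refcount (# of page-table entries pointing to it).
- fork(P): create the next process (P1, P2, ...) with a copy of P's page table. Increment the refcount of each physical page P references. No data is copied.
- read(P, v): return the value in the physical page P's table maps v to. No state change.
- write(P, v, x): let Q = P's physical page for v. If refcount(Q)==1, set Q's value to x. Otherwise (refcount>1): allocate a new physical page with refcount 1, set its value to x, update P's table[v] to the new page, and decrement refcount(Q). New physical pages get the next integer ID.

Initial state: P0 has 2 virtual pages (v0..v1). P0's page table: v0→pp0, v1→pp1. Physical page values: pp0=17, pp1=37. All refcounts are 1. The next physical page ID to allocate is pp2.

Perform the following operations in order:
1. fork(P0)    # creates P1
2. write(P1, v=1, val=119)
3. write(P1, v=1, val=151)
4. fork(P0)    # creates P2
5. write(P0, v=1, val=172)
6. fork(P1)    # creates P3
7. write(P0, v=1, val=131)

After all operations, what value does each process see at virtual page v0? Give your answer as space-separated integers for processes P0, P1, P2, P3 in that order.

Answer: 17 17 17 17

Derivation:
Op 1: fork(P0) -> P1. 2 ppages; refcounts: pp0:2 pp1:2
Op 2: write(P1, v1, 119). refcount(pp1)=2>1 -> COPY to pp2. 3 ppages; refcounts: pp0:2 pp1:1 pp2:1
Op 3: write(P1, v1, 151). refcount(pp2)=1 -> write in place. 3 ppages; refcounts: pp0:2 pp1:1 pp2:1
Op 4: fork(P0) -> P2. 3 ppages; refcounts: pp0:3 pp1:2 pp2:1
Op 5: write(P0, v1, 172). refcount(pp1)=2>1 -> COPY to pp3. 4 ppages; refcounts: pp0:3 pp1:1 pp2:1 pp3:1
Op 6: fork(P1) -> P3. 4 ppages; refcounts: pp0:4 pp1:1 pp2:2 pp3:1
Op 7: write(P0, v1, 131). refcount(pp3)=1 -> write in place. 4 ppages; refcounts: pp0:4 pp1:1 pp2:2 pp3:1
P0: v0 -> pp0 = 17
P1: v0 -> pp0 = 17
P2: v0 -> pp0 = 17
P3: v0 -> pp0 = 17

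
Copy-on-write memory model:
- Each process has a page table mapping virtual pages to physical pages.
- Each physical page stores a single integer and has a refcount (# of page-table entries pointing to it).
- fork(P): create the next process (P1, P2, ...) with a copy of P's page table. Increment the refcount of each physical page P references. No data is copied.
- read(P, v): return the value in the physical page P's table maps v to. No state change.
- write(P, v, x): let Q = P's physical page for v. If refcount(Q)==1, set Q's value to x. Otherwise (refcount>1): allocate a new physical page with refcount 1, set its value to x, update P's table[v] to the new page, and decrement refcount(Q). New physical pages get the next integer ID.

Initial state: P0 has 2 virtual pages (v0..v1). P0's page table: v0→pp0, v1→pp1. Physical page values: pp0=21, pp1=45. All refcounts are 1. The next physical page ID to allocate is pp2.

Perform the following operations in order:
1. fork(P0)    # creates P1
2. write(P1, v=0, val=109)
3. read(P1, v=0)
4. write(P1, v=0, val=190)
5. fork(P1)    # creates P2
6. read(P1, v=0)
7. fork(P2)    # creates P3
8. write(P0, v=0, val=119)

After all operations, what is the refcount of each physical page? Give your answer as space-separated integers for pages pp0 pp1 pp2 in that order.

Op 1: fork(P0) -> P1. 2 ppages; refcounts: pp0:2 pp1:2
Op 2: write(P1, v0, 109). refcount(pp0)=2>1 -> COPY to pp2. 3 ppages; refcounts: pp0:1 pp1:2 pp2:1
Op 3: read(P1, v0) -> 109. No state change.
Op 4: write(P1, v0, 190). refcount(pp2)=1 -> write in place. 3 ppages; refcounts: pp0:1 pp1:2 pp2:1
Op 5: fork(P1) -> P2. 3 ppages; refcounts: pp0:1 pp1:3 pp2:2
Op 6: read(P1, v0) -> 190. No state change.
Op 7: fork(P2) -> P3. 3 ppages; refcounts: pp0:1 pp1:4 pp2:3
Op 8: write(P0, v0, 119). refcount(pp0)=1 -> write in place. 3 ppages; refcounts: pp0:1 pp1:4 pp2:3

Answer: 1 4 3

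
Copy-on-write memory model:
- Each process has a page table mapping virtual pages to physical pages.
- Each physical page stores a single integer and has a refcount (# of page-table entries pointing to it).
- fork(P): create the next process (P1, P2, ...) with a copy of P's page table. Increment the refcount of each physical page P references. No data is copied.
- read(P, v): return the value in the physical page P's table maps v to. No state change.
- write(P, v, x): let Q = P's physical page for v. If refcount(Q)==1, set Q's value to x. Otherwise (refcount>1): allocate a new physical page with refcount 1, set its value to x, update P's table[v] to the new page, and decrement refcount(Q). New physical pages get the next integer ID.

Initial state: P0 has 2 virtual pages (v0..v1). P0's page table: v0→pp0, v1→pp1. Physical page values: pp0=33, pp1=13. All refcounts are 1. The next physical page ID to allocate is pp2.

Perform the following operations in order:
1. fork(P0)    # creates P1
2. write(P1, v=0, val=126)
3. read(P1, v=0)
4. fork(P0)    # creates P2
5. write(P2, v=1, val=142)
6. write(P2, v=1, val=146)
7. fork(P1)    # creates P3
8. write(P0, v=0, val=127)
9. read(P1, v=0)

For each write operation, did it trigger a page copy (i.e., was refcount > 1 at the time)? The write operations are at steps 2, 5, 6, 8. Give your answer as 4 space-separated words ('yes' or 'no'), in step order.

Op 1: fork(P0) -> P1. 2 ppages; refcounts: pp0:2 pp1:2
Op 2: write(P1, v0, 126). refcount(pp0)=2>1 -> COPY to pp2. 3 ppages; refcounts: pp0:1 pp1:2 pp2:1
Op 3: read(P1, v0) -> 126. No state change.
Op 4: fork(P0) -> P2. 3 ppages; refcounts: pp0:2 pp1:3 pp2:1
Op 5: write(P2, v1, 142). refcount(pp1)=3>1 -> COPY to pp3. 4 ppages; refcounts: pp0:2 pp1:2 pp2:1 pp3:1
Op 6: write(P2, v1, 146). refcount(pp3)=1 -> write in place. 4 ppages; refcounts: pp0:2 pp1:2 pp2:1 pp3:1
Op 7: fork(P1) -> P3. 4 ppages; refcounts: pp0:2 pp1:3 pp2:2 pp3:1
Op 8: write(P0, v0, 127). refcount(pp0)=2>1 -> COPY to pp4. 5 ppages; refcounts: pp0:1 pp1:3 pp2:2 pp3:1 pp4:1
Op 9: read(P1, v0) -> 126. No state change.

yes yes no yes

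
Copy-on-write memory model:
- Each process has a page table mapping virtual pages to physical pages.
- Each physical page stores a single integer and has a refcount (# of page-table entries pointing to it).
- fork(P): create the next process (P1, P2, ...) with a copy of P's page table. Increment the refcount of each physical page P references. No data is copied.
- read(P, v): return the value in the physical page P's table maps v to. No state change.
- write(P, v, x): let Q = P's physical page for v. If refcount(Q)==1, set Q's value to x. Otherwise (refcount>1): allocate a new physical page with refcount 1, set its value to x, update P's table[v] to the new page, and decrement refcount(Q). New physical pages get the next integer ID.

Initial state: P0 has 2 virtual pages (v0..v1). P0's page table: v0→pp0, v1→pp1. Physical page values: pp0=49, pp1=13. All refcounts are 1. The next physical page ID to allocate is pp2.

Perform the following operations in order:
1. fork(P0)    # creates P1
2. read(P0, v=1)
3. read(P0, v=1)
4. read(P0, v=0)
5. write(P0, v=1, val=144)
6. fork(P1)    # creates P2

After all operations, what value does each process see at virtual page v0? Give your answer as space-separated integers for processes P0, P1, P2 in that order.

Op 1: fork(P0) -> P1. 2 ppages; refcounts: pp0:2 pp1:2
Op 2: read(P0, v1) -> 13. No state change.
Op 3: read(P0, v1) -> 13. No state change.
Op 4: read(P0, v0) -> 49. No state change.
Op 5: write(P0, v1, 144). refcount(pp1)=2>1 -> COPY to pp2. 3 ppages; refcounts: pp0:2 pp1:1 pp2:1
Op 6: fork(P1) -> P2. 3 ppages; refcounts: pp0:3 pp1:2 pp2:1
P0: v0 -> pp0 = 49
P1: v0 -> pp0 = 49
P2: v0 -> pp0 = 49

Answer: 49 49 49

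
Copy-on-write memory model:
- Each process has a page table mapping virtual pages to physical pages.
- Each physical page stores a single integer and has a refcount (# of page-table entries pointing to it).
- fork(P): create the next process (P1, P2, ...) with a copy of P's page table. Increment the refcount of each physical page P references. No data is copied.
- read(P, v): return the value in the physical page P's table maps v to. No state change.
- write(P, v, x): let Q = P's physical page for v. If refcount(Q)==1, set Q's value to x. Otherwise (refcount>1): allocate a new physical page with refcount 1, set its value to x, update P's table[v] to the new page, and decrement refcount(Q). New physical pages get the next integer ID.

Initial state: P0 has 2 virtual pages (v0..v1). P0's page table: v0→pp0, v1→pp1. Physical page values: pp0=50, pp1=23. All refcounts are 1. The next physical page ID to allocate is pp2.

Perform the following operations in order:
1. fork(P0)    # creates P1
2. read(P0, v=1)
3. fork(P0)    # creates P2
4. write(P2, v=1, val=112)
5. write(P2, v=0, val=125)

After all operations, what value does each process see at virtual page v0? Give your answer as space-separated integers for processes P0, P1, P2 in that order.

Op 1: fork(P0) -> P1. 2 ppages; refcounts: pp0:2 pp1:2
Op 2: read(P0, v1) -> 23. No state change.
Op 3: fork(P0) -> P2. 2 ppages; refcounts: pp0:3 pp1:3
Op 4: write(P2, v1, 112). refcount(pp1)=3>1 -> COPY to pp2. 3 ppages; refcounts: pp0:3 pp1:2 pp2:1
Op 5: write(P2, v0, 125). refcount(pp0)=3>1 -> COPY to pp3. 4 ppages; refcounts: pp0:2 pp1:2 pp2:1 pp3:1
P0: v0 -> pp0 = 50
P1: v0 -> pp0 = 50
P2: v0 -> pp3 = 125

Answer: 50 50 125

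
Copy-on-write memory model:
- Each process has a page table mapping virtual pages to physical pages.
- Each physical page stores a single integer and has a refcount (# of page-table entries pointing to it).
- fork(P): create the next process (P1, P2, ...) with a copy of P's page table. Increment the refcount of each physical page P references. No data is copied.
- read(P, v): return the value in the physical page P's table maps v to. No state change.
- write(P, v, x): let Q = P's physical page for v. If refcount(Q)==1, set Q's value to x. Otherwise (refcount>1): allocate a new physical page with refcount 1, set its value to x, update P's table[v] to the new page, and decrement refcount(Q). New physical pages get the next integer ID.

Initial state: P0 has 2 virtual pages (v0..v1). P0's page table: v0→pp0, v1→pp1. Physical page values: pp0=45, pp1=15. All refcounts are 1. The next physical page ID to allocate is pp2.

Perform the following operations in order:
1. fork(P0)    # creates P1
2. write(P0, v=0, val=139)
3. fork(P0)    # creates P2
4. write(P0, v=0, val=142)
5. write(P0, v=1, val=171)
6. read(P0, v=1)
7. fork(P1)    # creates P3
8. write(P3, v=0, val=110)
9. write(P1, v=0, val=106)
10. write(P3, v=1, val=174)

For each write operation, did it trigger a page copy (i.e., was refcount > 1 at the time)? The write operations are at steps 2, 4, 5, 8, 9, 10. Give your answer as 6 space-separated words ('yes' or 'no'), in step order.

Op 1: fork(P0) -> P1. 2 ppages; refcounts: pp0:2 pp1:2
Op 2: write(P0, v0, 139). refcount(pp0)=2>1 -> COPY to pp2. 3 ppages; refcounts: pp0:1 pp1:2 pp2:1
Op 3: fork(P0) -> P2. 3 ppages; refcounts: pp0:1 pp1:3 pp2:2
Op 4: write(P0, v0, 142). refcount(pp2)=2>1 -> COPY to pp3. 4 ppages; refcounts: pp0:1 pp1:3 pp2:1 pp3:1
Op 5: write(P0, v1, 171). refcount(pp1)=3>1 -> COPY to pp4. 5 ppages; refcounts: pp0:1 pp1:2 pp2:1 pp3:1 pp4:1
Op 6: read(P0, v1) -> 171. No state change.
Op 7: fork(P1) -> P3. 5 ppages; refcounts: pp0:2 pp1:3 pp2:1 pp3:1 pp4:1
Op 8: write(P3, v0, 110). refcount(pp0)=2>1 -> COPY to pp5. 6 ppages; refcounts: pp0:1 pp1:3 pp2:1 pp3:1 pp4:1 pp5:1
Op 9: write(P1, v0, 106). refcount(pp0)=1 -> write in place. 6 ppages; refcounts: pp0:1 pp1:3 pp2:1 pp3:1 pp4:1 pp5:1
Op 10: write(P3, v1, 174). refcount(pp1)=3>1 -> COPY to pp6. 7 ppages; refcounts: pp0:1 pp1:2 pp2:1 pp3:1 pp4:1 pp5:1 pp6:1

yes yes yes yes no yes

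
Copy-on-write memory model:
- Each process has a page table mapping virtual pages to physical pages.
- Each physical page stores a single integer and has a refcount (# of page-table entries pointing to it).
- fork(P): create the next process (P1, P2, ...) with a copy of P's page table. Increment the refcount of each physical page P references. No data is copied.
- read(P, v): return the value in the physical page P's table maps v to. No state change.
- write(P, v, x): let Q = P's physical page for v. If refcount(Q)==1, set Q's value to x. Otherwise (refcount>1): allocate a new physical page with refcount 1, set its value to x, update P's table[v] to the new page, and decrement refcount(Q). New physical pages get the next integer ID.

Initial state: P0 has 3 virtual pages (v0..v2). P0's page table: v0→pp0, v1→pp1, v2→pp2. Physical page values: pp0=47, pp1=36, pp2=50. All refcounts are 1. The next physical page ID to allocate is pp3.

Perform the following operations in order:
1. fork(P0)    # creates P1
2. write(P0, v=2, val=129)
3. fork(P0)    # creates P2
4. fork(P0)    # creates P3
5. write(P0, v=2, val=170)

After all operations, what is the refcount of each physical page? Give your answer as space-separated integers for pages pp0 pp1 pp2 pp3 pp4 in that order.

Answer: 4 4 1 2 1

Derivation:
Op 1: fork(P0) -> P1. 3 ppages; refcounts: pp0:2 pp1:2 pp2:2
Op 2: write(P0, v2, 129). refcount(pp2)=2>1 -> COPY to pp3. 4 ppages; refcounts: pp0:2 pp1:2 pp2:1 pp3:1
Op 3: fork(P0) -> P2. 4 ppages; refcounts: pp0:3 pp1:3 pp2:1 pp3:2
Op 4: fork(P0) -> P3. 4 ppages; refcounts: pp0:4 pp1:4 pp2:1 pp3:3
Op 5: write(P0, v2, 170). refcount(pp3)=3>1 -> COPY to pp4. 5 ppages; refcounts: pp0:4 pp1:4 pp2:1 pp3:2 pp4:1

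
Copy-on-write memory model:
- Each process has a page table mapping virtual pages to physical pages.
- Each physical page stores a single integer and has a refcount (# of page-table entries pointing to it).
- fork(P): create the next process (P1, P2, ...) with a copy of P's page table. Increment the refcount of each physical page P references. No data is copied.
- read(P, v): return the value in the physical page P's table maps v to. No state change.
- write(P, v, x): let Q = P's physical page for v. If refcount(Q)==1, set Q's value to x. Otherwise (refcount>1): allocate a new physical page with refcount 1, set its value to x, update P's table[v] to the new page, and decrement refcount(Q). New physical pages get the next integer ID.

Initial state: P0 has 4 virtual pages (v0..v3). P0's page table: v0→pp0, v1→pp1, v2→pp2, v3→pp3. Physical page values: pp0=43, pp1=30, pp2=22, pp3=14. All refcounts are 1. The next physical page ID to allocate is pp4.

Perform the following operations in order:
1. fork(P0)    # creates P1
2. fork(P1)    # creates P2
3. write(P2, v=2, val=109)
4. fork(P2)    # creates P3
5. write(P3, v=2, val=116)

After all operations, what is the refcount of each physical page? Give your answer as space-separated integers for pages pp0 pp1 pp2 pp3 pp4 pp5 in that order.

Op 1: fork(P0) -> P1. 4 ppages; refcounts: pp0:2 pp1:2 pp2:2 pp3:2
Op 2: fork(P1) -> P2. 4 ppages; refcounts: pp0:3 pp1:3 pp2:3 pp3:3
Op 3: write(P2, v2, 109). refcount(pp2)=3>1 -> COPY to pp4. 5 ppages; refcounts: pp0:3 pp1:3 pp2:2 pp3:3 pp4:1
Op 4: fork(P2) -> P3. 5 ppages; refcounts: pp0:4 pp1:4 pp2:2 pp3:4 pp4:2
Op 5: write(P3, v2, 116). refcount(pp4)=2>1 -> COPY to pp5. 6 ppages; refcounts: pp0:4 pp1:4 pp2:2 pp3:4 pp4:1 pp5:1

Answer: 4 4 2 4 1 1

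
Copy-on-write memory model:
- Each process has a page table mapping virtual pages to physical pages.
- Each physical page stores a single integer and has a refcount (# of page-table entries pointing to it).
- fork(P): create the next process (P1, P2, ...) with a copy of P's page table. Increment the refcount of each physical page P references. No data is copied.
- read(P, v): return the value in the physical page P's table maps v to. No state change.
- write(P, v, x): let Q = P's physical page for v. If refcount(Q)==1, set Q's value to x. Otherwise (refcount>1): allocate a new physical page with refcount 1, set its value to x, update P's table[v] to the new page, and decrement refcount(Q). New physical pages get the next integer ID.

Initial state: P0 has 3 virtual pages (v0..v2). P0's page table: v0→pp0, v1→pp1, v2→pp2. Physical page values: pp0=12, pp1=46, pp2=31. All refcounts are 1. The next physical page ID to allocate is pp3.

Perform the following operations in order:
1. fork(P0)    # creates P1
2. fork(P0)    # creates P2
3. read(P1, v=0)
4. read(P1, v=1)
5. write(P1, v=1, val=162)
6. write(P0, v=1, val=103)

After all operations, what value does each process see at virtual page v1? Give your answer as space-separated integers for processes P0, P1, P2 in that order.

Op 1: fork(P0) -> P1. 3 ppages; refcounts: pp0:2 pp1:2 pp2:2
Op 2: fork(P0) -> P2. 3 ppages; refcounts: pp0:3 pp1:3 pp2:3
Op 3: read(P1, v0) -> 12. No state change.
Op 4: read(P1, v1) -> 46. No state change.
Op 5: write(P1, v1, 162). refcount(pp1)=3>1 -> COPY to pp3. 4 ppages; refcounts: pp0:3 pp1:2 pp2:3 pp3:1
Op 6: write(P0, v1, 103). refcount(pp1)=2>1 -> COPY to pp4. 5 ppages; refcounts: pp0:3 pp1:1 pp2:3 pp3:1 pp4:1
P0: v1 -> pp4 = 103
P1: v1 -> pp3 = 162
P2: v1 -> pp1 = 46

Answer: 103 162 46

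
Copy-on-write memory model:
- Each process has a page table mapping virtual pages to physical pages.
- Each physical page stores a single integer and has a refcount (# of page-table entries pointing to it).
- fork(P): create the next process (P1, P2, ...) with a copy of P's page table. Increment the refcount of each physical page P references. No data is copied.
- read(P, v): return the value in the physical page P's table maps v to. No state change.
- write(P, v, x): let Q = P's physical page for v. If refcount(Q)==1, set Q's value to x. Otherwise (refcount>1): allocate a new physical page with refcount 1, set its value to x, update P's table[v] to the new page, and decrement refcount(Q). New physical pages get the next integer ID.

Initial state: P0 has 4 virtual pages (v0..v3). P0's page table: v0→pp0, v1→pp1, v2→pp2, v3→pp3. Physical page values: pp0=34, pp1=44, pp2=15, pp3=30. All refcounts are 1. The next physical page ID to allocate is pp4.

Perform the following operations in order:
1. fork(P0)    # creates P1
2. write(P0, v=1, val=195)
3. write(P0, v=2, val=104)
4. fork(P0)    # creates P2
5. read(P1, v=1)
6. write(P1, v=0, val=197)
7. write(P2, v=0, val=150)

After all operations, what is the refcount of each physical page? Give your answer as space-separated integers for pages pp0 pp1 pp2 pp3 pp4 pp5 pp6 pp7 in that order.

Answer: 1 1 1 3 2 2 1 1

Derivation:
Op 1: fork(P0) -> P1. 4 ppages; refcounts: pp0:2 pp1:2 pp2:2 pp3:2
Op 2: write(P0, v1, 195). refcount(pp1)=2>1 -> COPY to pp4. 5 ppages; refcounts: pp0:2 pp1:1 pp2:2 pp3:2 pp4:1
Op 3: write(P0, v2, 104). refcount(pp2)=2>1 -> COPY to pp5. 6 ppages; refcounts: pp0:2 pp1:1 pp2:1 pp3:2 pp4:1 pp5:1
Op 4: fork(P0) -> P2. 6 ppages; refcounts: pp0:3 pp1:1 pp2:1 pp3:3 pp4:2 pp5:2
Op 5: read(P1, v1) -> 44. No state change.
Op 6: write(P1, v0, 197). refcount(pp0)=3>1 -> COPY to pp6. 7 ppages; refcounts: pp0:2 pp1:1 pp2:1 pp3:3 pp4:2 pp5:2 pp6:1
Op 7: write(P2, v0, 150). refcount(pp0)=2>1 -> COPY to pp7. 8 ppages; refcounts: pp0:1 pp1:1 pp2:1 pp3:3 pp4:2 pp5:2 pp6:1 pp7:1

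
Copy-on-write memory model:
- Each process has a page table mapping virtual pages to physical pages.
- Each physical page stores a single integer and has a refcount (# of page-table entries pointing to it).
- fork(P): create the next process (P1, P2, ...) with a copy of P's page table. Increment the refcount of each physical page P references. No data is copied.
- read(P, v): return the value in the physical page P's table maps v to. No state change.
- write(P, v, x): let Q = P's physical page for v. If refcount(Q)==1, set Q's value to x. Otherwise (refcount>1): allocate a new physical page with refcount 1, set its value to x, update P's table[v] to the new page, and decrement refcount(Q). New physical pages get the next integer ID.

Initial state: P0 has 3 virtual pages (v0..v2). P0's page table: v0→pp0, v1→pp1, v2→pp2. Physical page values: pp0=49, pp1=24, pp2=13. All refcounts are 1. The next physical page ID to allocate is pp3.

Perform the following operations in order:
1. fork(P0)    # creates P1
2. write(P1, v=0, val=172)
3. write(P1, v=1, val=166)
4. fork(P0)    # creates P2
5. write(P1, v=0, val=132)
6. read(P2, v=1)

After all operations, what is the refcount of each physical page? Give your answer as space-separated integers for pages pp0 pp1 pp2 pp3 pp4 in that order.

Answer: 2 2 3 1 1

Derivation:
Op 1: fork(P0) -> P1. 3 ppages; refcounts: pp0:2 pp1:2 pp2:2
Op 2: write(P1, v0, 172). refcount(pp0)=2>1 -> COPY to pp3. 4 ppages; refcounts: pp0:1 pp1:2 pp2:2 pp3:1
Op 3: write(P1, v1, 166). refcount(pp1)=2>1 -> COPY to pp4. 5 ppages; refcounts: pp0:1 pp1:1 pp2:2 pp3:1 pp4:1
Op 4: fork(P0) -> P2. 5 ppages; refcounts: pp0:2 pp1:2 pp2:3 pp3:1 pp4:1
Op 5: write(P1, v0, 132). refcount(pp3)=1 -> write in place. 5 ppages; refcounts: pp0:2 pp1:2 pp2:3 pp3:1 pp4:1
Op 6: read(P2, v1) -> 24. No state change.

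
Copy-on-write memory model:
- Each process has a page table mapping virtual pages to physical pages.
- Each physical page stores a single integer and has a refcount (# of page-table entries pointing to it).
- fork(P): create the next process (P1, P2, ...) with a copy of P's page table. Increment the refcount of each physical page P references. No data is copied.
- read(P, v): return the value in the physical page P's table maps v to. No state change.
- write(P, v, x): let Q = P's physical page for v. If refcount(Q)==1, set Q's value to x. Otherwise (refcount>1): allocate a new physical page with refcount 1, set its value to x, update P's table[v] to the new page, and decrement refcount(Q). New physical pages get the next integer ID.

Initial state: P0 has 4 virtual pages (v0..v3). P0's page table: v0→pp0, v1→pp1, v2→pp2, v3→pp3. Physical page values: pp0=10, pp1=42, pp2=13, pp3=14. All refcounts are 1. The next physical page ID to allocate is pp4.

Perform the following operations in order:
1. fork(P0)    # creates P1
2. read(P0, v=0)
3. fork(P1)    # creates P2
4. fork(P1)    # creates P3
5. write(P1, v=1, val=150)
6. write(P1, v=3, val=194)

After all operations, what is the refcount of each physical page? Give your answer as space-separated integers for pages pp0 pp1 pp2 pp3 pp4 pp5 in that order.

Answer: 4 3 4 3 1 1

Derivation:
Op 1: fork(P0) -> P1. 4 ppages; refcounts: pp0:2 pp1:2 pp2:2 pp3:2
Op 2: read(P0, v0) -> 10. No state change.
Op 3: fork(P1) -> P2. 4 ppages; refcounts: pp0:3 pp1:3 pp2:3 pp3:3
Op 4: fork(P1) -> P3. 4 ppages; refcounts: pp0:4 pp1:4 pp2:4 pp3:4
Op 5: write(P1, v1, 150). refcount(pp1)=4>1 -> COPY to pp4. 5 ppages; refcounts: pp0:4 pp1:3 pp2:4 pp3:4 pp4:1
Op 6: write(P1, v3, 194). refcount(pp3)=4>1 -> COPY to pp5. 6 ppages; refcounts: pp0:4 pp1:3 pp2:4 pp3:3 pp4:1 pp5:1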